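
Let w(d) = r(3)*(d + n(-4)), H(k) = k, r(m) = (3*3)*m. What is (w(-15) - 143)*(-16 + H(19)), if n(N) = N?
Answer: -1968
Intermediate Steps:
r(m) = 9*m
w(d) = -108 + 27*d (w(d) = (9*3)*(d - 4) = 27*(-4 + d) = -108 + 27*d)
(w(-15) - 143)*(-16 + H(19)) = ((-108 + 27*(-15)) - 143)*(-16 + 19) = ((-108 - 405) - 143)*3 = (-513 - 143)*3 = -656*3 = -1968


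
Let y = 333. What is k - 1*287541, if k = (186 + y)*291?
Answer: -136512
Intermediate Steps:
k = 151029 (k = (186 + 333)*291 = 519*291 = 151029)
k - 1*287541 = 151029 - 1*287541 = 151029 - 287541 = -136512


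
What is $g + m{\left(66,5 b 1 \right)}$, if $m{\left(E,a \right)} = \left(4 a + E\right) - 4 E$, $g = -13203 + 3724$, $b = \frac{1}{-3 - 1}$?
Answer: $-9682$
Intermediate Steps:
$b = - \frac{1}{4}$ ($b = \frac{1}{-4} = - \frac{1}{4} \approx -0.25$)
$g = -9479$
$m{\left(E,a \right)} = - 3 E + 4 a$ ($m{\left(E,a \right)} = \left(E + 4 a\right) - 4 E = - 3 E + 4 a$)
$g + m{\left(66,5 b 1 \right)} = -9479 + \left(\left(-3\right) 66 + 4 \cdot 5 \left(- \frac{1}{4}\right) 1\right) = -9479 - \left(198 - 4 \left(\left(- \frac{5}{4}\right) 1\right)\right) = -9479 + \left(-198 + 4 \left(- \frac{5}{4}\right)\right) = -9479 - 203 = -9682$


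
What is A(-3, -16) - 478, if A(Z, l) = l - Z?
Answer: -491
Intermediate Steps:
A(-3, -16) - 478 = (-16 - 1*(-3)) - 478 = (-16 + 3) - 478 = -13 - 478 = -491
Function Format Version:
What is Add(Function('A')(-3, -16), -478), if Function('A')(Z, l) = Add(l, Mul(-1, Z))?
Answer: -491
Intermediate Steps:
Add(Function('A')(-3, -16), -478) = Add(Add(-16, Mul(-1, -3)), -478) = Add(Add(-16, 3), -478) = Add(-13, -478) = -491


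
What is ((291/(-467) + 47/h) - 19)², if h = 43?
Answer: 138460642609/403246561 ≈ 343.36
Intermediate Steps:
((291/(-467) + 47/h) - 19)² = ((291/(-467) + 47/43) - 19)² = ((291*(-1/467) + 47*(1/43)) - 19)² = ((-291/467 + 47/43) - 19)² = (9436/20081 - 19)² = (-372103/20081)² = 138460642609/403246561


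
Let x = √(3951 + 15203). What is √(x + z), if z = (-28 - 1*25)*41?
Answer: √(-2173 + √19154) ≈ 45.107*I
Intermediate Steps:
x = √19154 ≈ 138.40
z = -2173 (z = (-28 - 25)*41 = -53*41 = -2173)
√(x + z) = √(√19154 - 2173) = √(-2173 + √19154)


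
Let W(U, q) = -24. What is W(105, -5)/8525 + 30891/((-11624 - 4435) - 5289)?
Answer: -87952709/60663900 ≈ -1.4498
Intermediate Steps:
W(105, -5)/8525 + 30891/((-11624 - 4435) - 5289) = -24/8525 + 30891/((-11624 - 4435) - 5289) = -24*1/8525 + 30891/(-16059 - 5289) = -24/8525 + 30891/(-21348) = -24/8525 + 30891*(-1/21348) = -24/8525 - 10297/7116 = -87952709/60663900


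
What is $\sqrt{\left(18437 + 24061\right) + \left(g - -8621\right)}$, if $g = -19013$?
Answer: $\sqrt{32106} \approx 179.18$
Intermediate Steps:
$\sqrt{\left(18437 + 24061\right) + \left(g - -8621\right)} = \sqrt{\left(18437 + 24061\right) - 10392} = \sqrt{42498 + \left(-19013 + 8621\right)} = \sqrt{42498 - 10392} = \sqrt{32106}$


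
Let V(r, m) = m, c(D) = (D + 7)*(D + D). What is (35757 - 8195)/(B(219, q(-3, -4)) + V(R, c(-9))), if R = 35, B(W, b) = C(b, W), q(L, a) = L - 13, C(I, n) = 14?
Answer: 13781/25 ≈ 551.24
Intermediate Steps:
q(L, a) = -13 + L
B(W, b) = 14
c(D) = 2*D*(7 + D) (c(D) = (7 + D)*(2*D) = 2*D*(7 + D))
(35757 - 8195)/(B(219, q(-3, -4)) + V(R, c(-9))) = (35757 - 8195)/(14 + 2*(-9)*(7 - 9)) = 27562/(14 + 2*(-9)*(-2)) = 27562/(14 + 36) = 27562/50 = 27562*(1/50) = 13781/25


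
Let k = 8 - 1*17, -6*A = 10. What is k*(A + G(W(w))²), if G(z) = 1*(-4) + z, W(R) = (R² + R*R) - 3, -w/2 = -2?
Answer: -5610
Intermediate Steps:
w = 4 (w = -2*(-2) = 4)
A = -5/3 (A = -⅙*10 = -5/3 ≈ -1.6667)
W(R) = -3 + 2*R² (W(R) = (R² + R²) - 3 = 2*R² - 3 = -3 + 2*R²)
G(z) = -4 + z
k = -9 (k = 8 - 17 = -9)
k*(A + G(W(w))²) = -9*(-5/3 + (-4 + (-3 + 2*4²))²) = -9*(-5/3 + (-4 + (-3 + 2*16))²) = -9*(-5/3 + (-4 + (-3 + 32))²) = -9*(-5/3 + (-4 + 29)²) = -9*(-5/3 + 25²) = -9*(-5/3 + 625) = -9*1870/3 = -5610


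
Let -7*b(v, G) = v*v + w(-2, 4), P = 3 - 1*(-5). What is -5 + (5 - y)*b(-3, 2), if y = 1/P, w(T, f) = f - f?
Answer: -631/56 ≈ -11.268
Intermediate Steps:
P = 8 (P = 3 + 5 = 8)
w(T, f) = 0
b(v, G) = -v²/7 (b(v, G) = -(v*v + 0)/7 = -(v² + 0)/7 = -v²/7)
y = ⅛ (y = 1/8 = ⅛ ≈ 0.12500)
-5 + (5 - y)*b(-3, 2) = -5 + (5 - 1*⅛)*(-⅐*(-3)²) = -5 + (5 - ⅛)*(-⅐*9) = -5 + (39/8)*(-9/7) = -5 - 351/56 = -631/56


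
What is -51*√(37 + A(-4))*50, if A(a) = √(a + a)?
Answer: -2550*√(37 + 2*I*√2) ≈ -15522.0 - 592.43*I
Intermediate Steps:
A(a) = √2*√a (A(a) = √(2*a) = √2*√a)
-51*√(37 + A(-4))*50 = -51*√(37 + √2*√(-4))*50 = -51*√(37 + √2*(2*I))*50 = -51*√(37 + 2*I*√2)*50 = -2550*√(37 + 2*I*√2)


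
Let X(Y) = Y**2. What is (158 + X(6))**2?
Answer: 37636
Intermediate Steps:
(158 + X(6))**2 = (158 + 6**2)**2 = (158 + 36)**2 = 194**2 = 37636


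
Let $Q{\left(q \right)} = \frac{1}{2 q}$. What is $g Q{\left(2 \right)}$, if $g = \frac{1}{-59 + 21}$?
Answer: $- \frac{1}{152} \approx -0.0065789$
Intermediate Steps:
$Q{\left(q \right)} = \frac{1}{2 q}$
$g = - \frac{1}{38}$ ($g = \frac{1}{-38} = - \frac{1}{38} \approx -0.026316$)
$g Q{\left(2 \right)} = - \frac{\frac{1}{2} \cdot \frac{1}{2}}{38} = \left(- \frac{1}{38}\right) \frac{1}{4} = - \frac{1}{152}$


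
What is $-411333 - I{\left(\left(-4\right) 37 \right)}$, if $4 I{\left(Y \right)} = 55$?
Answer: $- \frac{1645387}{4} \approx -4.1135 \cdot 10^{5}$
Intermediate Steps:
$I{\left(Y \right)} = \frac{55}{4}$ ($I{\left(Y \right)} = \frac{1}{4} \cdot 55 = \frac{55}{4}$)
$-411333 - I{\left(\left(-4\right) 37 \right)} = -411333 - \frac{55}{4} = - \frac{1645387}{4}$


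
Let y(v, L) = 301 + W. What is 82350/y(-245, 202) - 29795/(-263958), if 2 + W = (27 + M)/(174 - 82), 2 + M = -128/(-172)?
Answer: 86026615602845/312513338058 ≈ 275.27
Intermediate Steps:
M = -54/43 (M = -2 - 128/(-172) = -2 - 128*(-1/172) = -2 + 32/43 = -54/43 ≈ -1.2558)
W = -6805/3956 (W = -2 + (27 - 54/43)/(174 - 82) = -2 + (1107/43)/92 = -2 + (1107/43)*(1/92) = -2 + 1107/3956 = -6805/3956 ≈ -1.7202)
y(v, L) = 1183951/3956 (y(v, L) = 301 - 6805/3956 = 1183951/3956)
82350/y(-245, 202) - 29795/(-263958) = 82350/(1183951/3956) - 29795/(-263958) = 82350*(3956/1183951) - 29795*(-1/263958) = 325776600/1183951 + 29795/263958 = 86026615602845/312513338058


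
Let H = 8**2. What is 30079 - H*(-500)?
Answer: 62079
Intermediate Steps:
H = 64
30079 - H*(-500) = 30079 - 64*(-500) = 30079 - 1*(-32000) = 30079 + 32000 = 62079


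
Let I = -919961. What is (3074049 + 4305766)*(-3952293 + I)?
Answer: -35956333153010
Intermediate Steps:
(3074049 + 4305766)*(-3952293 + I) = (3074049 + 4305766)*(-3952293 - 919961) = 7379815*(-4872254) = -35956333153010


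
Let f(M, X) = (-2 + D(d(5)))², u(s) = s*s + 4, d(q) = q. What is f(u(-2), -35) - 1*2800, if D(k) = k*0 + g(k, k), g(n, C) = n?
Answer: -2791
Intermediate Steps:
D(k) = k (D(k) = k*0 + k = 0 + k = k)
u(s) = 4 + s² (u(s) = s² + 4 = 4 + s²)
f(M, X) = 9 (f(M, X) = (-2 + 5)² = 3² = 9)
f(u(-2), -35) - 1*2800 = 9 - 1*2800 = 9 - 2800 = -2791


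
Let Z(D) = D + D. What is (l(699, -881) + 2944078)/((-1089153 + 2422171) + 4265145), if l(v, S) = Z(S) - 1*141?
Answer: 2942175/5598163 ≈ 0.52556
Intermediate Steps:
Z(D) = 2*D
l(v, S) = -141 + 2*S (l(v, S) = 2*S - 1*141 = 2*S - 141 = -141 + 2*S)
(l(699, -881) + 2944078)/((-1089153 + 2422171) + 4265145) = ((-141 + 2*(-881)) + 2944078)/((-1089153 + 2422171) + 4265145) = ((-141 - 1762) + 2944078)/(1333018 + 4265145) = (-1903 + 2944078)/5598163 = 2942175*(1/5598163) = 2942175/5598163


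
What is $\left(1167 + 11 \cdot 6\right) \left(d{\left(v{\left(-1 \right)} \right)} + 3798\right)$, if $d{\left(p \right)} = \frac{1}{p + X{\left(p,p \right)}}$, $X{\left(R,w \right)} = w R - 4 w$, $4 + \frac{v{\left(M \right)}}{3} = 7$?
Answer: $\frac{28097741}{6} \approx 4.683 \cdot 10^{6}$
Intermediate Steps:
$v{\left(M \right)} = 9$ ($v{\left(M \right)} = -12 + 3 \cdot 7 = -12 + 21 = 9$)
$X{\left(R,w \right)} = - 4 w + R w$ ($X{\left(R,w \right)} = R w - 4 w = - 4 w + R w$)
$d{\left(p \right)} = \frac{1}{p + p \left(-4 + p\right)}$
$\left(1167 + 11 \cdot 6\right) \left(d{\left(v{\left(-1 \right)} \right)} + 3798\right) = \left(1167 + 11 \cdot 6\right) \left(\frac{1}{9 \left(-3 + 9\right)} + 3798\right) = \left(1167 + 66\right) \left(\frac{1}{9 \cdot 6} + 3798\right) = 1233 \left(\frac{1}{9} \cdot \frac{1}{6} + 3798\right) = 1233 \left(\frac{1}{54} + 3798\right) = 1233 \cdot \frac{205093}{54} = \frac{28097741}{6}$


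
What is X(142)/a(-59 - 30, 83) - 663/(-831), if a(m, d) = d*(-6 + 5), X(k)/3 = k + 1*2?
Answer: -101321/22991 ≈ -4.4070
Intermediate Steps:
X(k) = 6 + 3*k (X(k) = 3*(k + 1*2) = 3*(k + 2) = 3*(2 + k) = 6 + 3*k)
a(m, d) = -d (a(m, d) = d*(-1) = -d)
X(142)/a(-59 - 30, 83) - 663/(-831) = (6 + 3*142)/((-1*83)) - 663/(-831) = (6 + 426)/(-83) - 663*(-1/831) = 432*(-1/83) + 221/277 = -432/83 + 221/277 = -101321/22991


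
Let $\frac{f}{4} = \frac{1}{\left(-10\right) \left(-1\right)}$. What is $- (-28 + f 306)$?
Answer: $- \frac{472}{5} \approx -94.4$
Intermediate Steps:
$f = \frac{2}{5}$ ($f = \frac{4}{\left(-10\right) \left(-1\right)} = \frac{4}{10} = 4 \cdot \frac{1}{10} = \frac{2}{5} \approx 0.4$)
$- (-28 + f 306) = - (-28 + \frac{2}{5} \cdot 306) = - (-28 + \frac{612}{5}) = \left(-1\right) \frac{472}{5} = - \frac{472}{5}$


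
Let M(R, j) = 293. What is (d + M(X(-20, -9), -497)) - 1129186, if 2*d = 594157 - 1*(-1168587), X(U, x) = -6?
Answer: -247521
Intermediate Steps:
d = 881372 (d = (594157 - 1*(-1168587))/2 = (594157 + 1168587)/2 = (½)*1762744 = 881372)
(d + M(X(-20, -9), -497)) - 1129186 = (881372 + 293) - 1129186 = 881665 - 1129186 = -247521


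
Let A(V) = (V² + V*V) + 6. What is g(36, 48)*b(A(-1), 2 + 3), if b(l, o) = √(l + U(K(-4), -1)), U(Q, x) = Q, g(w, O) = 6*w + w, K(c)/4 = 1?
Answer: 504*√3 ≈ 872.95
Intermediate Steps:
K(c) = 4 (K(c) = 4*1 = 4)
g(w, O) = 7*w
A(V) = 6 + 2*V² (A(V) = (V² + V²) + 6 = 2*V² + 6 = 6 + 2*V²)
b(l, o) = √(4 + l) (b(l, o) = √(l + 4) = √(4 + l))
g(36, 48)*b(A(-1), 2 + 3) = (7*36)*√(4 + (6 + 2*(-1)²)) = 252*√(4 + (6 + 2*1)) = 252*√(4 + (6 + 2)) = 252*√(4 + 8) = 252*√12 = 252*(2*√3) = 504*√3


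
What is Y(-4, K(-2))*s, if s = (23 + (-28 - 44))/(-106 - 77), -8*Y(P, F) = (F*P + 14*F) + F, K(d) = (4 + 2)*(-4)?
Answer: 539/61 ≈ 8.8361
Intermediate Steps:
K(d) = -24 (K(d) = 6*(-4) = -24)
Y(P, F) = -15*F/8 - F*P/8 (Y(P, F) = -((F*P + 14*F) + F)/8 = -((14*F + F*P) + F)/8 = -(15*F + F*P)/8 = -15*F/8 - F*P/8)
s = 49/183 (s = (23 - 72)/(-183) = -49*(-1/183) = 49/183 ≈ 0.26776)
Y(-4, K(-2))*s = -⅛*(-24)*(15 - 4)*(49/183) = -⅛*(-24)*11*(49/183) = 33*(49/183) = 539/61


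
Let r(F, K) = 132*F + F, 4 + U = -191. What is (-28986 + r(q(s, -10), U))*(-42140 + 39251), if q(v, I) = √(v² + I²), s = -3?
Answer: 83740554 - 384237*√109 ≈ 7.9729e+7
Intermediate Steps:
U = -195 (U = -4 - 191 = -195)
q(v, I) = √(I² + v²)
r(F, K) = 133*F
(-28986 + r(q(s, -10), U))*(-42140 + 39251) = (-28986 + 133*√((-10)² + (-3)²))*(-42140 + 39251) = (-28986 + 133*√(100 + 9))*(-2889) = (-28986 + 133*√109)*(-2889) = 83740554 - 384237*√109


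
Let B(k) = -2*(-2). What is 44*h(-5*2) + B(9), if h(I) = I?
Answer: -436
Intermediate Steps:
B(k) = 4
44*h(-5*2) + B(9) = 44*(-5*2) + 4 = 44*(-10) + 4 = -440 + 4 = -436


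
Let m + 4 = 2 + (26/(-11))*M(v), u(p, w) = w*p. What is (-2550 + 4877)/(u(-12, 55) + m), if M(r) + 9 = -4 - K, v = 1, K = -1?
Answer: -25597/6970 ≈ -3.6725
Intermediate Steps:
M(r) = -12 (M(r) = -9 + (-4 - 1*(-1)) = -9 + (-4 + 1) = -9 - 3 = -12)
u(p, w) = p*w
m = 290/11 (m = -4 + (2 + (26/(-11))*(-12)) = -4 + (2 + (26*(-1/11))*(-12)) = -4 + (2 - 26/11*(-12)) = -4 + (2 + 312/11) = -4 + 334/11 = 290/11 ≈ 26.364)
(-2550 + 4877)/(u(-12, 55) + m) = (-2550 + 4877)/(-12*55 + 290/11) = 2327/(-660 + 290/11) = 2327/(-6970/11) = 2327*(-11/6970) = -25597/6970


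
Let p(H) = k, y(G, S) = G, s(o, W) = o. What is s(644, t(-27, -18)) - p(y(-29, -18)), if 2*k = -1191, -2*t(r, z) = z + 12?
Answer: 2479/2 ≈ 1239.5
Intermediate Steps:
t(r, z) = -6 - z/2 (t(r, z) = -(z + 12)/2 = -(12 + z)/2 = -6 - z/2)
k = -1191/2 (k = (1/2)*(-1191) = -1191/2 ≈ -595.50)
p(H) = -1191/2
s(644, t(-27, -18)) - p(y(-29, -18)) = 644 - 1*(-1191/2) = 644 + 1191/2 = 2479/2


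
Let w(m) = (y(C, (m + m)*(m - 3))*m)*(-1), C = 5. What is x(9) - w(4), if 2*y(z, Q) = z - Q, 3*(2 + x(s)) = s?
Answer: -5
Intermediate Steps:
x(s) = -2 + s/3
y(z, Q) = z/2 - Q/2 (y(z, Q) = (z - Q)/2 = z/2 - Q/2)
w(m) = -m*(5/2 - m*(-3 + m)) (w(m) = (((½)*5 - (m + m)*(m - 3)/2)*m)*(-1) = ((5/2 - 2*m*(-3 + m)/2)*m)*(-1) = ((5/2 - m*(-3 + m))*m)*(-1) = (m*(5/2 - m*(-3 + m)))*(-1) = -m*(5/2 - m*(-3 + m)))
x(9) - w(4) = (-2 + (⅓)*9) - 4*(-5 + 2*4*(-3 + 4))/2 = (-2 + 3) - 4*(-5 + 2*4*1)/2 = 1 - 4*(-5 + 8)/2 = 1 - 4*3/2 = 1 - 1*6 = 1 - 6 = -5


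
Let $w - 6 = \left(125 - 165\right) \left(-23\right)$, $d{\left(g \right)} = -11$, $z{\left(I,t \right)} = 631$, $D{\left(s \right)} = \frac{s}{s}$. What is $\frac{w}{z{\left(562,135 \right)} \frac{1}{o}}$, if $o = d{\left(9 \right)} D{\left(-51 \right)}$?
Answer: $- \frac{10186}{631} \approx -16.143$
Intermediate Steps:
$D{\left(s \right)} = 1$
$w = 926$ ($w = 6 + \left(125 - 165\right) \left(-23\right) = 6 - -920 = 6 + 920 = 926$)
$o = -11$ ($o = \left(-11\right) 1 = -11$)
$\frac{w}{z{\left(562,135 \right)} \frac{1}{o}} = \frac{926}{631 \frac{1}{-11}} = \frac{926}{631 \left(- \frac{1}{11}\right)} = \frac{926}{- \frac{631}{11}} = 926 \left(- \frac{11}{631}\right) = - \frac{10186}{631}$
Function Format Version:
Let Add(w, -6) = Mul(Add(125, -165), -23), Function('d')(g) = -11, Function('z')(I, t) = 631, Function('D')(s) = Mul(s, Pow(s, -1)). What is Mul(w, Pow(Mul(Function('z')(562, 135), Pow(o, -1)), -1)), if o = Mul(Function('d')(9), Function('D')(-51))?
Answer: Rational(-10186, 631) ≈ -16.143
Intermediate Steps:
Function('D')(s) = 1
w = 926 (w = Add(6, Mul(Add(125, -165), -23)) = Add(6, Mul(-40, -23)) = Add(6, 920) = 926)
o = -11 (o = Mul(-11, 1) = -11)
Mul(w, Pow(Mul(Function('z')(562, 135), Pow(o, -1)), -1)) = Mul(926, Pow(Mul(631, Pow(-11, -1)), -1)) = Mul(926, Pow(Mul(631, Rational(-1, 11)), -1)) = Mul(926, Pow(Rational(-631, 11), -1)) = Mul(926, Rational(-11, 631)) = Rational(-10186, 631)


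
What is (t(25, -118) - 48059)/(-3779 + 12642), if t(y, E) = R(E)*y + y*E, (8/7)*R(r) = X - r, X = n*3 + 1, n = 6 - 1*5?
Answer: -193361/35452 ≈ -5.4542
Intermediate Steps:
n = 1 (n = 6 - 5 = 1)
X = 4 (X = 1*3 + 1 = 3 + 1 = 4)
R(r) = 7/2 - 7*r/8 (R(r) = 7*(4 - r)/8 = 7/2 - 7*r/8)
t(y, E) = E*y + y*(7/2 - 7*E/8) (t(y, E) = (7/2 - 7*E/8)*y + y*E = y*(7/2 - 7*E/8) + E*y = E*y + y*(7/2 - 7*E/8))
(t(25, -118) - 48059)/(-3779 + 12642) = ((⅛)*25*(28 - 118) - 48059)/(-3779 + 12642) = ((⅛)*25*(-90) - 48059)/8863 = (-1125/4 - 48059)*(1/8863) = -193361/4*1/8863 = -193361/35452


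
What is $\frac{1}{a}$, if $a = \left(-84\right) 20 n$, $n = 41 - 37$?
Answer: $- \frac{1}{6720} \approx -0.00014881$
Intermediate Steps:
$n = 4$ ($n = 41 - 37 = 4$)
$a = -6720$ ($a = \left(-84\right) 20 \cdot 4 = \left(-1680\right) 4 = -6720$)
$\frac{1}{a} = \frac{1}{-6720} = - \frac{1}{6720}$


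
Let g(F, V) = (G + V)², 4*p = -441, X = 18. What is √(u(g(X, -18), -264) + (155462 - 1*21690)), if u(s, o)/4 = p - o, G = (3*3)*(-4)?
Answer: √134387 ≈ 366.59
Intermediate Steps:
p = -441/4 (p = (¼)*(-441) = -441/4 ≈ -110.25)
G = -36 (G = 9*(-4) = -36)
g(F, V) = (-36 + V)²
u(s, o) = -441 - 4*o (u(s, o) = 4*(-441/4 - o) = -441 - 4*o)
√(u(g(X, -18), -264) + (155462 - 1*21690)) = √((-441 - 4*(-264)) + (155462 - 1*21690)) = √((-441 + 1056) + (155462 - 21690)) = √(615 + 133772) = √134387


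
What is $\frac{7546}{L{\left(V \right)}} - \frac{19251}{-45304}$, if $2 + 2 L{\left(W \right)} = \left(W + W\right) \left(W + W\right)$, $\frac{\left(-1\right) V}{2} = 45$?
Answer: $\frac{653710933}{733879496} \approx 0.89076$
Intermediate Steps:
$V = -90$ ($V = \left(-2\right) 45 = -90$)
$L{\left(W \right)} = -1 + 2 W^{2}$ ($L{\left(W \right)} = -1 + \frac{\left(W + W\right) \left(W + W\right)}{2} = -1 + \frac{2 W 2 W}{2} = -1 + \frac{4 W^{2}}{2} = -1 + 2 W^{2}$)
$\frac{7546}{L{\left(V \right)}} - \frac{19251}{-45304} = \frac{7546}{-1 + 2 \left(-90\right)^{2}} - \frac{19251}{-45304} = \frac{7546}{-1 + 2 \cdot 8100} - - \frac{19251}{45304} = \frac{7546}{-1 + 16200} + \frac{19251}{45304} = \frac{7546}{16199} + \frac{19251}{45304} = \frac{653710933}{733879496}$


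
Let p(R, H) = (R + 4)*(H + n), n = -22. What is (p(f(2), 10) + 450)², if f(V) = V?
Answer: 142884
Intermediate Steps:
p(R, H) = (-22 + H)*(4 + R) (p(R, H) = (R + 4)*(H - 22) = (4 + R)*(-22 + H) = (-22 + H)*(4 + R))
(p(f(2), 10) + 450)² = ((-88 - 22*2 + 4*10 + 10*2) + 450)² = ((-88 - 44 + 40 + 20) + 450)² = (-72 + 450)² = 378² = 142884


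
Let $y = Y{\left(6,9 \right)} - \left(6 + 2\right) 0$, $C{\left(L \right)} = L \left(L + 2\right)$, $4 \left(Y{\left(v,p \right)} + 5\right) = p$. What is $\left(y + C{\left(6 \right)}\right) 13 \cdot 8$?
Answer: $4706$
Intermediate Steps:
$Y{\left(v,p \right)} = -5 + \frac{p}{4}$
$C{\left(L \right)} = L \left(2 + L\right)$
$y = - \frac{11}{4}$ ($y = \left(-5 + \frac{1}{4} \cdot 9\right) - \left(6 + 2\right) 0 = \left(-5 + \frac{9}{4}\right) - 8 \cdot 0 = - \frac{11}{4} - 0 = - \frac{11}{4} + 0 = - \frac{11}{4} \approx -2.75$)
$\left(y + C{\left(6 \right)}\right) 13 \cdot 8 = \left(- \frac{11}{4} + 6 \left(2 + 6\right)\right) 13 \cdot 8 = \left(- \frac{11}{4} + 6 \cdot 8\right) 104 = \left(- \frac{11}{4} + 48\right) 104 = \frac{181}{4} \cdot 104 = 4706$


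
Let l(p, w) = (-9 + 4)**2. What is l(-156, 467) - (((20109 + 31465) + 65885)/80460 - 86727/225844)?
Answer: 6037997917/252380670 ≈ 23.924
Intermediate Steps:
l(p, w) = 25 (l(p, w) = (-5)**2 = 25)
l(-156, 467) - (((20109 + 31465) + 65885)/80460 - 86727/225844) = 25 - (((20109 + 31465) + 65885)/80460 - 86727/225844) = 25 - ((51574 + 65885)*(1/80460) - 86727*1/225844) = 25 - (117459*(1/80460) - 86727/225844) = 25 - (13051/8940 - 86727/225844) = 25 - 1*271518833/252380670 = 25 - 271518833/252380670 = 6037997917/252380670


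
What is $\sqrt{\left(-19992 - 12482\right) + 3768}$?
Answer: $i \sqrt{28706} \approx 169.43 i$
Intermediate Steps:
$\sqrt{\left(-19992 - 12482\right) + 3768} = \sqrt{-32474 + 3768} = \sqrt{-28706} = i \sqrt{28706}$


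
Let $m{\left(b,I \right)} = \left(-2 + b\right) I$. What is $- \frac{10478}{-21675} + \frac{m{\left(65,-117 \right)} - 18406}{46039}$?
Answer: $- \frac{76319833}{997895325} \approx -0.076481$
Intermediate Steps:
$m{\left(b,I \right)} = I \left(-2 + b\right)$
$- \frac{10478}{-21675} + \frac{m{\left(65,-117 \right)} - 18406}{46039} = - \frac{10478}{-21675} + \frac{- 117 \left(-2 + 65\right) - 18406}{46039} = \left(-10478\right) \left(- \frac{1}{21675}\right) + \left(\left(-117\right) 63 - 18406\right) \frac{1}{46039} = \frac{10478}{21675} + \left(-7371 - 18406\right) \frac{1}{46039} = \frac{10478}{21675} - \frac{25777}{46039} = - \frac{76319833}{997895325}$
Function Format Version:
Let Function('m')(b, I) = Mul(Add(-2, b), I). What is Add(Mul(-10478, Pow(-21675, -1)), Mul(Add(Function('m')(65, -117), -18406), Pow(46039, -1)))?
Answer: Rational(-76319833, 997895325) ≈ -0.076481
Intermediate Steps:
Function('m')(b, I) = Mul(I, Add(-2, b))
Add(Mul(-10478, Pow(-21675, -1)), Mul(Add(Function('m')(65, -117), -18406), Pow(46039, -1))) = Add(Mul(-10478, Pow(-21675, -1)), Mul(Add(Mul(-117, Add(-2, 65)), -18406), Pow(46039, -1))) = Add(Mul(-10478, Rational(-1, 21675)), Mul(Add(Mul(-117, 63), -18406), Rational(1, 46039))) = Add(Rational(10478, 21675), Mul(Add(-7371, -18406), Rational(1, 46039))) = Add(Rational(10478, 21675), Mul(-25777, Rational(1, 46039))) = Add(Rational(10478, 21675), Rational(-25777, 46039)) = Rational(-76319833, 997895325)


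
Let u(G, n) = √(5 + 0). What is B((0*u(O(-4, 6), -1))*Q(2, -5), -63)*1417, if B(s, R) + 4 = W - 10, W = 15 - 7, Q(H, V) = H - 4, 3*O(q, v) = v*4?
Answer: -8502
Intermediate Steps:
O(q, v) = 4*v/3 (O(q, v) = (v*4)/3 = (4*v)/3 = 4*v/3)
Q(H, V) = -4 + H
W = 8
u(G, n) = √5
B(s, R) = -6 (B(s, R) = -4 + (8 - 10) = -4 - 2 = -6)
B((0*u(O(-4, 6), -1))*Q(2, -5), -63)*1417 = -6*1417 = -8502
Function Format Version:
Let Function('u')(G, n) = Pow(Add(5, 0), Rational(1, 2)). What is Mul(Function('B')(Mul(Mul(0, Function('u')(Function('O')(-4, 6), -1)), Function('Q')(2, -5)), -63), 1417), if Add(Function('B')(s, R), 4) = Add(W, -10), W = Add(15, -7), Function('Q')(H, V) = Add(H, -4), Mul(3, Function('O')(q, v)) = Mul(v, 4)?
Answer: -8502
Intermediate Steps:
Function('O')(q, v) = Mul(Rational(4, 3), v) (Function('O')(q, v) = Mul(Rational(1, 3), Mul(v, 4)) = Mul(Rational(1, 3), Mul(4, v)) = Mul(Rational(4, 3), v))
Function('Q')(H, V) = Add(-4, H)
W = 8
Function('u')(G, n) = Pow(5, Rational(1, 2))
Function('B')(s, R) = -6 (Function('B')(s, R) = Add(-4, Add(8, -10)) = Add(-4, -2) = -6)
Mul(Function('B')(Mul(Mul(0, Function('u')(Function('O')(-4, 6), -1)), Function('Q')(2, -5)), -63), 1417) = Mul(-6, 1417) = -8502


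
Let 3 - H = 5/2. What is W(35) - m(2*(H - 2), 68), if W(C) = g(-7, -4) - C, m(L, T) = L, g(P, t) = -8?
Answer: -40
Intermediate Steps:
H = 1/2 (H = 3 - 5/2 = 1/2 ≈ 0.50000)
W(C) = -8 - C
W(35) - m(2*(H - 2), 68) = (-8 - 1*35) - 2*(1/2 - 2) = (-8 - 35) - 2*(-3)/2 = -43 - 1*(-3) = -43 + 3 = -40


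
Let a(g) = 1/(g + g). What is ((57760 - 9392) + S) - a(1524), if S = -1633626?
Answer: -4831866385/3048 ≈ -1.5853e+6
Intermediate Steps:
a(g) = 1/(2*g)
((57760 - 9392) + S) - a(1524) = ((57760 - 9392) - 1633626) - 1/(2*1524) = (48368 - 1633626) - 1/(2*1524) = -1585258 - 1*1/3048 = -1585258 - 1/3048 = -4831866385/3048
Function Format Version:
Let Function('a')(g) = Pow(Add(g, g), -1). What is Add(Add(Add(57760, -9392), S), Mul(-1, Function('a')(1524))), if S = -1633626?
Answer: Rational(-4831866385, 3048) ≈ -1.5853e+6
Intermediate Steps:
Function('a')(g) = Mul(Rational(1, 2), Pow(g, -1)) (Function('a')(g) = Pow(Mul(2, g), -1) = Mul(Rational(1, 2), Pow(g, -1)))
Add(Add(Add(57760, -9392), S), Mul(-1, Function('a')(1524))) = Add(Add(Add(57760, -9392), -1633626), Mul(-1, Mul(Rational(1, 2), Pow(1524, -1)))) = Add(Add(48368, -1633626), Mul(-1, Mul(Rational(1, 2), Rational(1, 1524)))) = Add(-1585258, Mul(-1, Rational(1, 3048))) = Add(-1585258, Rational(-1, 3048)) = Rational(-4831866385, 3048)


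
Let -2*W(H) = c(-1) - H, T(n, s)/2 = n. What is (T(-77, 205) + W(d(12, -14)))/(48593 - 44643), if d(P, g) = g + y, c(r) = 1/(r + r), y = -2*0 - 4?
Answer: -651/15800 ≈ -0.041203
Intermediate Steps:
T(n, s) = 2*n
y = -4 (y = 0 - 4 = -4)
c(r) = 1/(2*r)
d(P, g) = -4 + g (d(P, g) = g - 4 = -4 + g)
W(H) = 1/4 + H/2 (W(H) = -((1/2)/(-1) - H)/2 = -((1/2)*(-1) - H)/2 = -(-1/2 - H)/2 = 1/4 + H/2)
(T(-77, 205) + W(d(12, -14)))/(48593 - 44643) = (2*(-77) + (1/4 + (-4 - 14)/2))/(48593 - 44643) = (-154 + (1/4 + (1/2)*(-18)))/3950 = (-154 + (1/4 - 9))*(1/3950) = (-154 - 35/4)*(1/3950) = -651/4*1/3950 = -651/15800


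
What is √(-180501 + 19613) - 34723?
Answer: -34723 + 26*I*√238 ≈ -34723.0 + 401.11*I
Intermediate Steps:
√(-180501 + 19613) - 34723 = √(-160888) - 34723 = 26*I*√238 - 34723 = -34723 + 26*I*√238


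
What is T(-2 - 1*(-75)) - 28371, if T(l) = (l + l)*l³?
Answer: 56768111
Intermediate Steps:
T(l) = 2*l⁴ (T(l) = (2*l)*l³ = 2*l⁴)
T(-2 - 1*(-75)) - 28371 = 2*(-2 - 1*(-75))⁴ - 28371 = 2*(-2 + 75)⁴ - 28371 = 2*73⁴ - 28371 = 2*28398241 - 28371 = 56796482 - 28371 = 56768111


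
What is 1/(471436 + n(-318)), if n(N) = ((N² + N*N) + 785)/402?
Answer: 402/189720305 ≈ 2.1189e-6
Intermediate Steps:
n(N) = 785/402 + N²/201 (n(N) = ((N² + N²) + 785)*(1/402) = (2*N² + 785)*(1/402) = (785 + 2*N²)*(1/402) = 785/402 + N²/201)
1/(471436 + n(-318)) = 1/(471436 + (785/402 + (1/201)*(-318)²)) = 1/(471436 + (785/402 + (1/201)*101124)) = 1/(471436 + (785/402 + 33708/67)) = 1/(471436 + 203033/402) = 1/(189720305/402) = 402/189720305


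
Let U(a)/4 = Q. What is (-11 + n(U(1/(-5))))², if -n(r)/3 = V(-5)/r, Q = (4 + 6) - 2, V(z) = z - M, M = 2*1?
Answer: 109561/1024 ≈ 106.99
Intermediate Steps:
M = 2
V(z) = -2 + z (V(z) = z - 1*2 = z - 2 = -2 + z)
Q = 8 (Q = 10 - 2 = 8)
U(a) = 32 (U(a) = 4*8 = 32)
n(r) = 21/r (n(r) = -3*(-2 - 5)/r = -(-21)/r = 21/r)
(-11 + n(U(1/(-5))))² = (-11 + 21/32)² = (-331/32)² = 109561/1024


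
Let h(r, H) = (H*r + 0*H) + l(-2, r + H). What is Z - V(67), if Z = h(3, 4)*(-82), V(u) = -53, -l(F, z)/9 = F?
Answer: -2407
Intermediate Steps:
l(F, z) = -9*F
h(r, H) = 18 + H*r (h(r, H) = (H*r + 0*H) - 9*(-2) = (H*r + 0) + 18 = H*r + 18 = 18 + H*r)
Z = -2460 (Z = (18 + 4*3)*(-82) = (18 + 12)*(-82) = 30*(-82) = -2460)
Z - V(67) = -2460 - 1*(-53) = -2460 + 53 = -2407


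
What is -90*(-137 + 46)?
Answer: 8190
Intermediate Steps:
-90*(-137 + 46) = -90*(-91) = 8190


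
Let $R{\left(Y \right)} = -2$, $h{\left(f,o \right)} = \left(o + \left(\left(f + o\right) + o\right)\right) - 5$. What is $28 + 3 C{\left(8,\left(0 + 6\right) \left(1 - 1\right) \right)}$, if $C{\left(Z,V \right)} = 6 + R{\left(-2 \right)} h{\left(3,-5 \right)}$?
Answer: $148$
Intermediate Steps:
$h{\left(f,o \right)} = -5 + f + 3 o$ ($h{\left(f,o \right)} = \left(o + \left(f + 2 o\right)\right) - 5 = \left(f + 3 o\right) - 5 = -5 + f + 3 o$)
$C{\left(Z,V \right)} = 40$ ($C{\left(Z,V \right)} = 6 - 2 \left(-5 + 3 + 3 \left(-5\right)\right) = 6 - 2 \left(-5 + 3 - 15\right) = 6 - -34 = 6 + 34 = 40$)
$28 + 3 C{\left(8,\left(0 + 6\right) \left(1 - 1\right) \right)} = 28 + 3 \cdot 40 = 28 + 120 = 148$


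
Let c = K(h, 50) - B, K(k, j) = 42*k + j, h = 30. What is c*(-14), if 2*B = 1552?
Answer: -7476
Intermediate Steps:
B = 776 (B = (1/2)*1552 = 776)
K(k, j) = j + 42*k
c = 534 (c = (50 + 42*30) - 1*776 = (50 + 1260) - 776 = 1310 - 776 = 534)
c*(-14) = 534*(-14) = -7476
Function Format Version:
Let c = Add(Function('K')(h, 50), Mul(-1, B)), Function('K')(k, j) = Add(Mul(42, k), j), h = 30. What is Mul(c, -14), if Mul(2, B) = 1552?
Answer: -7476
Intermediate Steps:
B = 776 (B = Mul(Rational(1, 2), 1552) = 776)
Function('K')(k, j) = Add(j, Mul(42, k))
c = 534 (c = Add(Add(50, Mul(42, 30)), Mul(-1, 776)) = Add(Add(50, 1260), -776) = Add(1310, -776) = 534)
Mul(c, -14) = Mul(534, -14) = -7476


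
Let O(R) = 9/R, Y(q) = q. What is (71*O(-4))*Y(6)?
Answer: -1917/2 ≈ -958.50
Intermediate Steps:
(71*O(-4))*Y(6) = (71*(9/(-4)))*6 = (71*(9*(-¼)))*6 = (71*(-9/4))*6 = -639/4*6 = -1917/2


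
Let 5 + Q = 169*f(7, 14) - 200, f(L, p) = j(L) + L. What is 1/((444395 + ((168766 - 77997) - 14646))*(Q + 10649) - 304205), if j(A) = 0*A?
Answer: 1/6051758581 ≈ 1.6524e-10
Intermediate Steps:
j(A) = 0
f(L, p) = L (f(L, p) = 0 + L = L)
Q = 978 (Q = -5 + (169*7 - 200) = -5 + (1183 - 200) = -5 + 983 = 978)
1/((444395 + ((168766 - 77997) - 14646))*(Q + 10649) - 304205) = 1/((444395 + ((168766 - 77997) - 14646))*(978 + 10649) - 304205) = 1/((444395 + (90769 - 14646))*11627 - 304205) = 1/((444395 + 76123)*11627 - 304205) = 1/(520518*11627 - 304205) = 1/(6052062786 - 304205) = 1/6051758581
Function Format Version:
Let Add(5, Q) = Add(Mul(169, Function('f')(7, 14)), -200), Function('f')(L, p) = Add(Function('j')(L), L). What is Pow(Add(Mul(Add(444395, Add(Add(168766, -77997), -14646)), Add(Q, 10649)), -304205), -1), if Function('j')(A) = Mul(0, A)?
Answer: Rational(1, 6051758581) ≈ 1.6524e-10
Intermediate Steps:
Function('j')(A) = 0
Function('f')(L, p) = L (Function('f')(L, p) = Add(0, L) = L)
Q = 978 (Q = Add(-5, Add(Mul(169, 7), -200)) = Add(-5, Add(1183, -200)) = Add(-5, 983) = 978)
Pow(Add(Mul(Add(444395, Add(Add(168766, -77997), -14646)), Add(Q, 10649)), -304205), -1) = Pow(Add(Mul(Add(444395, Add(Add(168766, -77997), -14646)), Add(978, 10649)), -304205), -1) = Pow(Add(Mul(Add(444395, Add(90769, -14646)), 11627), -304205), -1) = Pow(Add(Mul(Add(444395, 76123), 11627), -304205), -1) = Pow(Add(Mul(520518, 11627), -304205), -1) = Pow(Add(6052062786, -304205), -1) = Pow(6051758581, -1) = Rational(1, 6051758581)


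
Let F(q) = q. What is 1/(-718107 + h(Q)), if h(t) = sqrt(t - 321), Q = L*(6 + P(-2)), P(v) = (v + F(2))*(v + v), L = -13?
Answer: -239369/171892554616 - I*sqrt(399)/515677663848 ≈ -1.3926e-6 - 3.8735e-11*I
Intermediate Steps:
P(v) = 2*v*(2 + v) (P(v) = (v + 2)*(v + v) = (2 + v)*(2*v) = 2*v*(2 + v))
Q = -78 (Q = -13*(6 + 2*(-2)*(2 - 2)) = -13*(6 + 2*(-2)*0) = -13*(6 + 0) = -13*6 = -78)
h(t) = sqrt(-321 + t)
1/(-718107 + h(Q)) = 1/(-718107 + sqrt(-321 - 78)) = 1/(-718107 + sqrt(-399)) = 1/(-718107 + I*sqrt(399))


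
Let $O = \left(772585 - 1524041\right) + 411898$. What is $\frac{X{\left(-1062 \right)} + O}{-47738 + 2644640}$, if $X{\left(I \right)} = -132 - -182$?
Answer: $- \frac{169754}{1298451} \approx -0.13074$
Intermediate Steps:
$X{\left(I \right)} = 50$ ($X{\left(I \right)} = -132 + 182 = 50$)
$O = -339558$ ($O = -751456 + 411898 = -339558$)
$\frac{X{\left(-1062 \right)} + O}{-47738 + 2644640} = \frac{50 - 339558}{-47738 + 2644640} = - \frac{339508}{2596902} = \left(-339508\right) \frac{1}{2596902} = - \frac{169754}{1298451}$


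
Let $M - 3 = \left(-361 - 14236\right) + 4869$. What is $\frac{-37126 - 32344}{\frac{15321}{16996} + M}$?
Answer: $\frac{1180712120}{165270779} \approx 7.1441$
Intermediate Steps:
$M = -9725$ ($M = 3 + \left(\left(-361 - 14236\right) + 4869\right) = 3 + \left(-14597 + 4869\right) = 3 - 9728 = -9725$)
$\frac{-37126 - 32344}{\frac{15321}{16996} + M} = \frac{-37126 - 32344}{\frac{15321}{16996} - 9725} = - \frac{69470}{15321 \cdot \frac{1}{16996} - 9725} = - \frac{69470}{\frac{15321}{16996} - 9725} = - \frac{69470}{- \frac{165270779}{16996}} = \left(-69470\right) \left(- \frac{16996}{165270779}\right) = \frac{1180712120}{165270779}$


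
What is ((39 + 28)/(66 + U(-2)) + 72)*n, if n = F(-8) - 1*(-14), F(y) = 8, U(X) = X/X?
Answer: 1606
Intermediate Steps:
U(X) = 1
n = 22 (n = 8 - 1*(-14) = 8 + 14 = 22)
((39 + 28)/(66 + U(-2)) + 72)*n = ((39 + 28)/(66 + 1) + 72)*22 = (67/67 + 72)*22 = (67*(1/67) + 72)*22 = (1 + 72)*22 = 73*22 = 1606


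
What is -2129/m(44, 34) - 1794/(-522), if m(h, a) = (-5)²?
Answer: -177748/2175 ≈ -81.723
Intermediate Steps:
m(h, a) = 25
-2129/m(44, 34) - 1794/(-522) = -2129/25 - 1794/(-522) = -2129*1/25 - 1794*(-1/522) = -2129/25 + 299/87 = -177748/2175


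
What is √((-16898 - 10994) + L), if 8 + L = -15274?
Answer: I*√43174 ≈ 207.78*I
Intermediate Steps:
L = -15282 (L = -8 - 15274 = -15282)
√((-16898 - 10994) + L) = √((-16898 - 10994) - 15282) = √(-27892 - 15282) = √(-43174) = I*√43174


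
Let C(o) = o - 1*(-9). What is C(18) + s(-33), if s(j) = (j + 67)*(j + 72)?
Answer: 1353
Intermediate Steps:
s(j) = (67 + j)*(72 + j)
C(o) = 9 + o (C(o) = o + 9 = 9 + o)
C(18) + s(-33) = (9 + 18) + (4824 + (-33)**2 + 139*(-33)) = 27 + (4824 + 1089 - 4587) = 27 + 1326 = 1353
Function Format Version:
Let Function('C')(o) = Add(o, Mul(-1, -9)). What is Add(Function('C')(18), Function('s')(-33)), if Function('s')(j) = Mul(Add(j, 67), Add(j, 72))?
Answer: 1353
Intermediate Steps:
Function('s')(j) = Mul(Add(67, j), Add(72, j))
Function('C')(o) = Add(9, o) (Function('C')(o) = Add(o, 9) = Add(9, o))
Add(Function('C')(18), Function('s')(-33)) = Add(Add(9, 18), Add(4824, Pow(-33, 2), Mul(139, -33))) = Add(27, Add(4824, 1089, -4587)) = Add(27, 1326) = 1353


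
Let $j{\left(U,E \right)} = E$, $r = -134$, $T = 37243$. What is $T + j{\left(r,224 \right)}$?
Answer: $37467$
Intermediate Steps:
$T + j{\left(r,224 \right)} = 37243 + 224 = 37467$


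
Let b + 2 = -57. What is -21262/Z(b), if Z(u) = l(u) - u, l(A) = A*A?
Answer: -10631/1770 ≈ -6.0062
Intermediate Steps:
b = -59 (b = -2 - 57 = -59)
l(A) = A**2
Z(u) = u**2 - u
-21262/Z(b) = -21262*(-1/(59*(-1 - 59))) = -21262/((-59*(-60))) = -21262/3540 = -21262*1/3540 = -10631/1770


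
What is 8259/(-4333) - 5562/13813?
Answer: -138181713/59851729 ≈ -2.3087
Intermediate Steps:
8259/(-4333) - 5562/13813 = 8259*(-1/4333) - 5562*1/13813 = -8259/4333 - 5562/13813 = -138181713/59851729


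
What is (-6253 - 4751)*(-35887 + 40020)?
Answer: -45479532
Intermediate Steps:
(-6253 - 4751)*(-35887 + 40020) = -11004*4133 = -45479532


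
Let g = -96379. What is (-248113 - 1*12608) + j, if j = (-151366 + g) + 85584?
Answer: -422882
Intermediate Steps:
j = -162161 (j = (-151366 - 96379) + 85584 = -247745 + 85584 = -162161)
(-248113 - 1*12608) + j = (-248113 - 1*12608) - 162161 = (-248113 - 12608) - 162161 = -260721 - 162161 = -422882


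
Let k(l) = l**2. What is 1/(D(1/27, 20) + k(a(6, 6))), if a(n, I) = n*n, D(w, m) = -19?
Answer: 1/1277 ≈ 0.00078308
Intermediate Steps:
a(n, I) = n**2
1/(D(1/27, 20) + k(a(6, 6))) = 1/(-19 + (6**2)**2) = 1/(-19 + 36**2) = 1/(-19 + 1296) = 1/1277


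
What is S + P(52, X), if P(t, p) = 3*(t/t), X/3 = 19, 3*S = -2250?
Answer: -747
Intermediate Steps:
S = -750 (S = (⅓)*(-2250) = -750)
X = 57 (X = 3*19 = 57)
P(t, p) = 3 (P(t, p) = 3*1 = 3)
S + P(52, X) = -750 + 3 = -747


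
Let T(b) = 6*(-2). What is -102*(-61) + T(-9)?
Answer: 6210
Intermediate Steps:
T(b) = -12
-102*(-61) + T(-9) = -102*(-61) - 12 = 6222 - 12 = 6210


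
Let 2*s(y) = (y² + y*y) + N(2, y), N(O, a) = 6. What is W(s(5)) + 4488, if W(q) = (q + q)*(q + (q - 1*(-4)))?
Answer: 7848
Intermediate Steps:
s(y) = 3 + y² (s(y) = ((y² + y*y) + 6)/2 = ((y² + y²) + 6)/2 = (2*y² + 6)/2 = (6 + 2*y²)/2 = 3 + y²)
W(q) = 2*q*(4 + 2*q) (W(q) = (2*q)*(q + (q + 4)) = (2*q)*(q + (4 + q)) = (2*q)*(4 + 2*q) = 2*q*(4 + 2*q))
W(s(5)) + 4488 = 4*(3 + 5²)*(2 + (3 + 5²)) + 4488 = 4*(3 + 25)*(2 + (3 + 25)) + 4488 = 4*28*(2 + 28) + 4488 = 4*28*30 + 4488 = 3360 + 4488 = 7848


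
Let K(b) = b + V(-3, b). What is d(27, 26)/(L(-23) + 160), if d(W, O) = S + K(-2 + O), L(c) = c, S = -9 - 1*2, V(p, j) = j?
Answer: 37/137 ≈ 0.27007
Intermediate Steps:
S = -11 (S = -9 - 2 = -11)
K(b) = 2*b (K(b) = b + b = 2*b)
d(W, O) = -15 + 2*O (d(W, O) = -11 + 2*(-2 + O) = -11 + (-4 + 2*O) = -15 + 2*O)
d(27, 26)/(L(-23) + 160) = (-15 + 2*26)/(-23 + 160) = (-15 + 52)/137 = 37*(1/137) = 37/137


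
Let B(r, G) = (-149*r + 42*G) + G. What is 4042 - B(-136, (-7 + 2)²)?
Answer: -17297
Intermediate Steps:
B(r, G) = -149*r + 43*G
4042 - B(-136, (-7 + 2)²) = 4042 - (-149*(-136) + 43*(-7 + 2)²) = 4042 - (20264 + 43*(-5)²) = 4042 - (20264 + 43*25) = 4042 - (20264 + 1075) = 4042 - 1*21339 = 4042 - 21339 = -17297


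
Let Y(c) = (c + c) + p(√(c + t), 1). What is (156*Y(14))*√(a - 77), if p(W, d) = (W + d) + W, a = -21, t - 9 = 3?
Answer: I*√2*(31668 + 2184*√26) ≈ 60534.0*I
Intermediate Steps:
t = 12 (t = 9 + 3 = 12)
p(W, d) = d + 2*W
Y(c) = 1 + 2*c + 2*√(12 + c) (Y(c) = (c + c) + (1 + 2*√(c + 12)) = 2*c + (1 + 2*√(12 + c)) = 1 + 2*c + 2*√(12 + c))
(156*Y(14))*√(a - 77) = (156*(1 + 2*14 + 2*√(12 + 14)))*√(-21 - 77) = (156*(1 + 28 + 2*√26))*√(-98) = (156*(29 + 2*√26))*(7*I*√2) = (4524 + 312*√26)*(7*I*√2) = 7*I*√2*(4524 + 312*√26)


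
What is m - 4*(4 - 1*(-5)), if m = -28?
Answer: -64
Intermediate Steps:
m - 4*(4 - 1*(-5)) = -28 - 4*(4 - 1*(-5)) = -28 - 4*(4 + 5) = -28 - 4*9 = -28 - 36 = -64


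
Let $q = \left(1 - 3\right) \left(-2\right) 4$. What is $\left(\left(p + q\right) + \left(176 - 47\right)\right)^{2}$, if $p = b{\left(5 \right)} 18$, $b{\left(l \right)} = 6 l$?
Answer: $469225$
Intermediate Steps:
$p = 540$ ($p = 6 \cdot 5 \cdot 18 = 30 \cdot 18 = 540$)
$q = 16$ ($q = \left(1 - 3\right) \left(-2\right) 4 = \left(-2\right) \left(-2\right) 4 = 4 \cdot 4 = 16$)
$\left(\left(p + q\right) + \left(176 - 47\right)\right)^{2} = \left(\left(540 + 16\right) + \left(176 - 47\right)\right)^{2} = \left(556 + \left(176 - 47\right)\right)^{2} = \left(556 + 129\right)^{2} = 685^{2} = 469225$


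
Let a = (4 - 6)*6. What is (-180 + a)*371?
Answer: -71232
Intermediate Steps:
a = -12 (a = -2*6 = -12)
(-180 + a)*371 = (-180 - 12)*371 = -192*371 = -71232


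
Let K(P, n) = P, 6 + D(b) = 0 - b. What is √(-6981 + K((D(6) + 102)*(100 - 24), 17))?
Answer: I*√141 ≈ 11.874*I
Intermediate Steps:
D(b) = -6 - b (D(b) = -6 + (0 - b) = -6 - b)
√(-6981 + K((D(6) + 102)*(100 - 24), 17)) = √(-6981 + ((-6 - 1*6) + 102)*(100 - 24)) = √(-6981 + ((-6 - 6) + 102)*76) = √(-6981 + (-12 + 102)*76) = √(-6981 + 90*76) = √(-6981 + 6840) = √(-141) = I*√141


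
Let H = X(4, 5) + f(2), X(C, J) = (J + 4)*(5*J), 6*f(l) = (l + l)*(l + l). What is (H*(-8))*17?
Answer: -92888/3 ≈ -30963.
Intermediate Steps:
f(l) = 2*l**2/3 (f(l) = ((l + l)*(l + l))/6 = ((2*l)*(2*l))/6 = (4*l**2)/6 = 2*l**2/3)
X(C, J) = 5*J*(4 + J) (X(C, J) = (4 + J)*(5*J) = 5*J*(4 + J))
H = 683/3 (H = 5*5*(4 + 5) + (2/3)*2**2 = 5*5*9 + (2/3)*4 = 225 + 8/3 = 683/3 ≈ 227.67)
(H*(-8))*17 = ((683/3)*(-8))*17 = -5464/3*17 = -92888/3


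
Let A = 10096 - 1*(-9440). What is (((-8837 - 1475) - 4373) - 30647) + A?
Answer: -25796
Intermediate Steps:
A = 19536 (A = 10096 + 9440 = 19536)
(((-8837 - 1475) - 4373) - 30647) + A = (((-8837 - 1475) - 4373) - 30647) + 19536 = ((-10312 - 4373) - 30647) + 19536 = (-14685 - 30647) + 19536 = -45332 + 19536 = -25796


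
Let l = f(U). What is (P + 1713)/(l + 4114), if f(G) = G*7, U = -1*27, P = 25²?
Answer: 2338/3925 ≈ 0.59567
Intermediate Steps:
P = 625
U = -27
f(G) = 7*G
l = -189 (l = 7*(-27) = -189)
(P + 1713)/(l + 4114) = (625 + 1713)/(-189 + 4114) = 2338/3925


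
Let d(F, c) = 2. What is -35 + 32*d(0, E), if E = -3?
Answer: 29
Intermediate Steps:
-35 + 32*d(0, E) = -35 + 32*2 = -35 + 64 = 29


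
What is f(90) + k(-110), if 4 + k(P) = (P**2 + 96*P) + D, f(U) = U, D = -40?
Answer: 1586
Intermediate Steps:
k(P) = -44 + P**2 + 96*P (k(P) = -4 + ((P**2 + 96*P) - 40) = -4 + (-40 + P**2 + 96*P) = -44 + P**2 + 96*P)
f(90) + k(-110) = 90 + (-44 + (-110)**2 + 96*(-110)) = 90 + (-44 + 12100 - 10560) = 90 + 1496 = 1586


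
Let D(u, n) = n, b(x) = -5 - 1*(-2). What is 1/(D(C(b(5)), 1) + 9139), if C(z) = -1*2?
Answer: 1/9140 ≈ 0.00010941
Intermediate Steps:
b(x) = -3 (b(x) = -5 + 2 = -3)
C(z) = -2
1/(D(C(b(5)), 1) + 9139) = 1/(1 + 9139) = 1/9140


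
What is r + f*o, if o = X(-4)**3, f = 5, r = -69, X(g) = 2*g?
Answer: -2629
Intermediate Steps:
o = -512 (o = (2*(-4))**3 = (-8)**3 = -512)
r + f*o = -69 + 5*(-512) = -69 - 2560 = -2629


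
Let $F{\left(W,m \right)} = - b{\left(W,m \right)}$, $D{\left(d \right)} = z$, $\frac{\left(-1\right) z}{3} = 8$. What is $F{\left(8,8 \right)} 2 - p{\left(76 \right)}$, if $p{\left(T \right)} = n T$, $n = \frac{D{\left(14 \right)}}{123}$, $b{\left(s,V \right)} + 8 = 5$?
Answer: $\frac{854}{41} \approx 20.829$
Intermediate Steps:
$z = -24$ ($z = \left(-3\right) 8 = -24$)
$D{\left(d \right)} = -24$
$b{\left(s,V \right)} = -3$ ($b{\left(s,V \right)} = -8 + 5 = -3$)
$F{\left(W,m \right)} = 3$ ($F{\left(W,m \right)} = \left(-1\right) \left(-3\right) = 3$)
$n = - \frac{8}{41}$ ($n = - \frac{24}{123} = \left(-24\right) \frac{1}{123} = - \frac{8}{41} \approx -0.19512$)
$p{\left(T \right)} = - \frac{8 T}{41}$
$F{\left(8,8 \right)} 2 - p{\left(76 \right)} = 3 \cdot 2 - \left(- \frac{8}{41}\right) 76 = 6 - - \frac{608}{41} = 6 + \frac{608}{41} = \frac{854}{41}$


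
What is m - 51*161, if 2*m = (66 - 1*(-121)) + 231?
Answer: -8002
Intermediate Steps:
m = 209 (m = ((66 - 1*(-121)) + 231)/2 = ((66 + 121) + 231)/2 = (187 + 231)/2 = (1/2)*418 = 209)
m - 51*161 = 209 - 51*161 = 209 - 8211 = -8002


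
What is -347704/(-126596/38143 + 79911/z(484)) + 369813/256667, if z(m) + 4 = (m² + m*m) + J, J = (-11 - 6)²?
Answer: 227974892308994930905/2064327938038559 ≈ 1.1044e+5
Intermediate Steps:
J = 289 (J = (-17)² = 289)
z(m) = 285 + 2*m² (z(m) = -4 + ((m² + m*m) + 289) = -4 + ((m² + m²) + 289) = -4 + (2*m² + 289) = -4 + (289 + 2*m²) = 285 + 2*m²)
-347704/(-126596/38143 + 79911/z(484)) + 369813/256667 = -347704/(-126596/38143 + 79911/(285 + 2*484²)) + 369813/256667 = -347704/(-126596*1/38143 + 79911/(285 + 2*234256)) + 369813*(1/256667) = -347704/(-126596/38143 + 79911/(285 + 468512)) + 369813/256667 = -347704/(-126596/38143 + 79911/468797) + 369813/256667 = -347704/(-8042825677/2554474853) + 369813/256667 = -347704*(-2554474853/8042825677) + 369813/256667 = 888201124287512/8042825677 + 369813/256667 = 227974892308994930905/2064327938038559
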